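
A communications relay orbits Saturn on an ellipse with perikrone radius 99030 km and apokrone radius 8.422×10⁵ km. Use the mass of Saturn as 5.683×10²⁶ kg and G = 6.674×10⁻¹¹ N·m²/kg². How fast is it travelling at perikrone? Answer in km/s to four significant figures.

v ≈ 26.18 km/s

μ = GM = 6.674×10⁻¹¹ × 5.683×10²⁶ = 3.793×10¹⁶ m³/s².
Semi-major axis a = (r_p + r_a)/2 = 4.7062×10⁵ km = 4.706×10⁸ m.
Vis-viva: v² = μ(2/r − 1/a) = 3.793×10¹⁶ × (2.020×10⁻⁸ − 2.125×10⁻⁹) = 6.854×10⁸ m²/s².
v = 26180 m/s = 26.18 km/s.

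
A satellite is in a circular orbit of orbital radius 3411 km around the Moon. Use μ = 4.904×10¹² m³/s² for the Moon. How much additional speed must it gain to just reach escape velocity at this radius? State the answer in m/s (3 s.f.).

Δv ≈ 497 m/s

r = 3411 km = 3.411×10⁶ m.
Circular speed v_c = √(μ/r) = 1199 m/s.
Escape speed v_esc = √(2μ/r) = √2 × v_c = 1696 m/s.
Δv = v_esc − v_c = 496.7 m/s.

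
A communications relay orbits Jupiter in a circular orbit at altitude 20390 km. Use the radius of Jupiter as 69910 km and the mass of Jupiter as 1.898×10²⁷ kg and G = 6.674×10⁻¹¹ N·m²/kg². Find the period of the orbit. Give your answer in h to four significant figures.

T ≈ 4.208 h

μ = GM = 6.674×10⁻¹¹ × 1.898×10²⁷ = 1.267×10¹⁷ m³/s².
r = 69910 + 20390 = 90300 km = 9.0300×10⁷ m.
Kepler's third law: T = 2π√(r³/μ) = 2π√((9.030×10⁷)³ / 1.267×10¹⁷).
r³/μ = 5.813×10⁶ s², so T = 2π × 2.411×10³ = 1.515×10⁴ s.
Converting: 1.515×10⁴ s ÷ 3600 = 4.208 h.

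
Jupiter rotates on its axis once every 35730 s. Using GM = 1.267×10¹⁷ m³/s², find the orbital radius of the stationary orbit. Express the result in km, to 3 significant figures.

r_sync ≈ 1.60×10⁵ km

A synchronous orbit has period T, so by Kepler's third law a = (μT²/4π²)^(1/3).
μT²/4π² = 1.267×10¹⁷ × (3.573×10⁴)² / 39.48 = 4.097×10²⁴ m³.
a = 1.600×10⁸ m = 1.6002×10⁵ km.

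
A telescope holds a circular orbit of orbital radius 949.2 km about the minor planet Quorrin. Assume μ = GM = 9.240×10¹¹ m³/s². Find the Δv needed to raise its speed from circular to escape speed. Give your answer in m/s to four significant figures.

Δv ≈ 408.7 m/s

r = 949.2 km = 9.492×10⁵ m.
Circular speed v_c = √(μ/r) = 986.6 m/s.
Escape speed v_esc = √(2μ/r) = √2 × v_c = 1395 m/s.
Δv = v_esc − v_c = 408.7 m/s.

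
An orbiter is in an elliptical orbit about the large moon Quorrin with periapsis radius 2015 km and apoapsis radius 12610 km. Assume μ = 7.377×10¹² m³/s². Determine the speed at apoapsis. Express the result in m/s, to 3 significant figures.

Semi-major axis a = (r_p + r_a)/2 = 7312.5 km = 7.312×10⁶ m.
Vis-viva: v² = μ(2/r − 1/a) = 7.377×10¹² × (1.586×10⁻⁷ − 1.368×10⁻⁷) = 1.612×10⁵ m²/s².
v = 401.5 m/s.

v ≈ 402 m/s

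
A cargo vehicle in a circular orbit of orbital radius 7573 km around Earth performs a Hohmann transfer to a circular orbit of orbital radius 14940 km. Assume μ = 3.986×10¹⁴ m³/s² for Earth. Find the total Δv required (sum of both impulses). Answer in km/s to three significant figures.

Δv_total ≈ 2.03 km/s

r₁ = 7573 km = 7.573×10⁶ m.
r₂ = 14940 km = 1.494×10⁷ m.
Transfer ellipse a_t = (r₁ + r₂)/2 = 1.126×10⁷ m.
At r₁: circular v_c1 = √(μ/r₁) = 7255 m/s; transfer-perigee v_p = √[μ(2/r₁ − 1/a_t)] = 8358 m/s.
Δv₁ = v_p − v_c1 = 1103 m/s.
At r₂: circular v_c2 = √(μ/r₂) = 5165 m/s; transfer-apogee v_a = √[μ(2/r₂ − 1/a_t)] = 4237 m/s.
Δv₂ = v_c2 − v_a = 928.6 m/s.
Total Δv = Δv₁ + Δv₂ = 2032 m/s = 2.032 km/s.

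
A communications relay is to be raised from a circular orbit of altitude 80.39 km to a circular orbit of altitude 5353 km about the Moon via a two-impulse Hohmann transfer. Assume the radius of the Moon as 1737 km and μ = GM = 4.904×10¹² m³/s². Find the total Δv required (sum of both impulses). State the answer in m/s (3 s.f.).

r₁ = 1737 + 80.39 = 1817.4 km = 1.8174×10⁶ m.
r₂ = 1737 + 5353 = 7090.0 km = 7.0900×10⁶ m.
Transfer ellipse a_t = (r₁ + r₂)/2 = 4.454×10⁶ m.
At r₁: circular v_c1 = √(μ/r₁) = 1643 m/s; transfer-perilune v_p = √[μ(2/r₁ − 1/a_t)] = 2073 m/s.
Δv₁ = v_p − v_c1 = 429.9 m/s.
At r₂: circular v_c2 = √(μ/r₂) = 831.7 m/s; transfer-apolune v_a = √[μ(2/r₂ − 1/a_t)] = 531.3 m/s.
Δv₂ = v_c2 − v_a = 300.4 m/s.
Total Δv = Δv₁ + Δv₂ = 730.3 m/s.

Δv_total ≈ 730 m/s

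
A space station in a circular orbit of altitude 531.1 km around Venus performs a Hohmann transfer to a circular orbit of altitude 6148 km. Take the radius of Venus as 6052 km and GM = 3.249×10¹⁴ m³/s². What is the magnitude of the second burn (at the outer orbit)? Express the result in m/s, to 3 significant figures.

Δv ≈ 840 m/s

r₁ = 6052 + 531.1 = 6583.1 km = 6.5831×10⁶ m.
r₂ = 6052 + 6148 = 12200 km = 1.2200×10⁷ m.
Transfer ellipse a_t = (r₁ + r₂)/2 = 9.392×10⁶ m.
At r₁: circular v_c1 = √(μ/r₁) = 7025 m/s; transfer-periapsis v_p = √[μ(2/r₁ − 1/a_t)] = 8007 m/s.
At r₂: circular v_c2 = √(μ/r₂) = 5161 m/s; transfer-apoapsis v_a = √[μ(2/r₂ − 1/a_t)] = 4321 m/s.
Δv₂ = v_c2 − v_a = 840.0 m/s.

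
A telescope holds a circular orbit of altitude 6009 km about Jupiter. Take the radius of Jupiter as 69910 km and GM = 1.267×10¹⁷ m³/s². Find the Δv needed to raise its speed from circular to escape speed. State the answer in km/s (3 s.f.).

r = 69910 + 6009 = 75919 km = 7.5919×10⁷ m.
Circular speed v_c = √(μ/r) = 40850 m/s.
Escape speed v_esc = √(2μ/r) = √2 × v_c = 57770 m/s.
Δv = v_esc − v_c = 16920 m/s = 16.92 km/s.

Δv ≈ 16.9 km/s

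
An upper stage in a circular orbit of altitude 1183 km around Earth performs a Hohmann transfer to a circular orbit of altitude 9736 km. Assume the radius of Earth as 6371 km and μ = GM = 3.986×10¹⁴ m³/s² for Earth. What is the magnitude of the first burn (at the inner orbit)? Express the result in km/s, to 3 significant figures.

Δv ≈ 1.21 km/s

r₁ = 6371 + 1183 = 7554.0 km = 7.5540×10⁶ m.
r₂ = 6371 + 9736 = 16107 km = 1.6107×10⁷ m.
Transfer ellipse a_t = (r₁ + r₂)/2 = 1.183×10⁷ m.
At r₁: circular v_c1 = √(μ/r₁) = 7264 m/s; transfer-perigee v_p = √[μ(2/r₁ − 1/a_t)] = 8476 m/s.
Δv₁ = v_p − v_c1 = 1212 m/s.
= 1.212 km/s.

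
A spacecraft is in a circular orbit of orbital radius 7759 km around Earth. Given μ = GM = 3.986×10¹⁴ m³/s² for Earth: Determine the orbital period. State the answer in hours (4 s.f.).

T ≈ 1.889 hours

r = 7759 km = 7.759×10⁶ m.
Kepler's third law: T = 2π√(r³/μ) = 2π√((7.759×10⁶)³ / 3.986×10¹⁴).
r³/μ = 1.172×10⁶ s², so T = 2π × 1.083×10³ = 6.802×10³ s.
Converting: 6.802×10³ s ÷ 3600 = 1.889 hours.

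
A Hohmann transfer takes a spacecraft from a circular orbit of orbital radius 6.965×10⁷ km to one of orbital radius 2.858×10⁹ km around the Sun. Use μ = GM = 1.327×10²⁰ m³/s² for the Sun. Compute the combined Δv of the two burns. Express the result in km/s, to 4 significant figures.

Δv_total ≈ 22.67 km/s

r₁ = 6.965×10⁷ km = 6.965×10¹⁰ m.
r₂ = 2.858×10⁹ km = 2.858×10¹² m.
Transfer ellipse a_t = (r₁ + r₂)/2 = 1.464×10¹² m.
At r₁: circular v_c1 = √(μ/r₁) = 43650 m/s; transfer-perihelion v_p = √[μ(2/r₁ − 1/a_t)] = 60990 m/s.
Δv₁ = v_p − v_c1 = 17340 m/s.
At r₂: circular v_c2 = √(μ/r₂) = 6814 m/s; transfer-aphelion v_a = √[μ(2/r₂ − 1/a_t)] = 1486 m/s.
Δv₂ = v_c2 − v_a = 5328 m/s.
Total Δv = Δv₁ + Δv₂ = 22670 m/s = 22.67 km/s.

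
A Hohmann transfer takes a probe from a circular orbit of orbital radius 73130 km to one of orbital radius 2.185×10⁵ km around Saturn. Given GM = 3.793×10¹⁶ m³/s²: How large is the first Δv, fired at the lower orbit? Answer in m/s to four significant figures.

r₁ = 73130 km = 7.313×10⁷ m.
r₂ = 2.185×10⁵ km = 2.185×10⁸ m.
Transfer ellipse a_t = (r₁ + r₂)/2 = 1.458×10⁸ m.
At r₁: circular v_c1 = √(μ/r₁) = 22770 m/s; transfer-perikrone v_p = √[μ(2/r₁ − 1/a_t)] = 27880 m/s.
Δv₁ = v_p − v_c1 = 5104 m/s.

Δv ≈ 5104 m/s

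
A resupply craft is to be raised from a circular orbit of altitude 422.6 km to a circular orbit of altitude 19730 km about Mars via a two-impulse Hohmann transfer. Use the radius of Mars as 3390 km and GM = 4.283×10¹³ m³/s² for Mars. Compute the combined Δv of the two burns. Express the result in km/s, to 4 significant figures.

r₁ = 3390 + 422.6 = 3812.6 km = 3.8126×10⁶ m.
r₂ = 3390 + 19730 = 23120 km = 2.3120×10⁷ m.
Transfer ellipse a_t = (r₁ + r₂)/2 = 1.347×10⁷ m.
At r₁: circular v_c1 = √(μ/r₁) = 3352 m/s; transfer-periapsis v_p = √[μ(2/r₁ − 1/a_t)] = 4392 m/s.
Δv₁ = v_p − v_c1 = 1040 m/s.
At r₂: circular v_c2 = √(μ/r₂) = 1361 m/s; transfer-apoapsis v_a = √[μ(2/r₂ − 1/a_t)] = 724.2 m/s.
Δv₂ = v_c2 − v_a = 636.9 m/s.
Total Δv = Δv₁ + Δv₂ = 1677 m/s = 1.677 km/s.

Δv_total ≈ 1.677 km/s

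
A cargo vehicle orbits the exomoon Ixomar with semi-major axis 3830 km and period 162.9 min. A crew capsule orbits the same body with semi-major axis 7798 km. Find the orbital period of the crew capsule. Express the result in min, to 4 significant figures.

T₂ ≈ 473.3 min

Kepler's third law: T² ∝ a³, so T₂ = T₁ (a₂/a₁)^(3/2).
a₂/a₁ = 2.036, (a₂/a₁)^(3/2) = 2.905.
T₂ = 162.9 × 2.905 = 473.3 min.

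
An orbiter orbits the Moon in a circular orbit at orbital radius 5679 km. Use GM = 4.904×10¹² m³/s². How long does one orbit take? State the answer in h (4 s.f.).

r = 5679 km = 5.679×10⁶ m.
Kepler's third law: T = 2π√(r³/μ) = 2π√((5.679×10⁶)³ / 4.904×10¹²).
r³/μ = 3.735×10⁷ s², so T = 2π × 6.111×10³ = 3.840×10⁴ s.
Converting: 3.840×10⁴ s ÷ 3600 = 10.67 h.

T ≈ 10.67 h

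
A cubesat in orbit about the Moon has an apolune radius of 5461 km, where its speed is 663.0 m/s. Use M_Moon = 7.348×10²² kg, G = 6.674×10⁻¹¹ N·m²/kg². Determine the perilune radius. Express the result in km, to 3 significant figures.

μ = GM = 6.674×10⁻¹¹ × 7.348×10²² = 4.904×10¹² m³/s².
r_a = 5.461×10⁶ m.
Specific energy ε = v²/2 − μ/r = -6.782×10⁵ J/kg, so a = −μ/(2ε) = 3.615×10⁶ m.
The apsides satisfy r_p + r_a = 2a, so the perilune radius is 2a − r_a = 1.770×10⁶ m = 1769.7 km.

perilune radius ≈ 1770 km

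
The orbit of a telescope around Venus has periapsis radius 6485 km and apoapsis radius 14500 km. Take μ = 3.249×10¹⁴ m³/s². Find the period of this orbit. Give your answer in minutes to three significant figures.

T ≈ 197 minutes

Semi-major axis a = (r_p + r_a)/2 = (6485.0 + 14500)/2 = 10492 km = 1.049×10⁷ m.
By Kepler's third law T = 2π√(a³/μ) = 2π × 1.886×10³ = 1.185×10⁴ s.
= 197.5 minutes.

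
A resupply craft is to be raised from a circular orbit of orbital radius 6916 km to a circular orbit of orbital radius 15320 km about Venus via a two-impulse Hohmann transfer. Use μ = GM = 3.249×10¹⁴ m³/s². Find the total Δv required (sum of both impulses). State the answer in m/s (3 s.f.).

Δv_total ≈ 2160 m/s

r₁ = 6916 km = 6.916×10⁶ m.
r₂ = 15320 km = 1.532×10⁷ m.
Transfer ellipse a_t = (r₁ + r₂)/2 = 1.112×10⁷ m.
At r₁: circular v_c1 = √(μ/r₁) = 6854 m/s; transfer-periapsis v_p = √[μ(2/r₁ − 1/a_t)] = 8046 m/s.
Δv₁ = v_p − v_c1 = 1192 m/s.
At r₂: circular v_c2 = √(μ/r₂) = 4605 m/s; transfer-apoapsis v_a = √[μ(2/r₂ − 1/a_t)] = 3632 m/s.
Δv₂ = v_c2 − v_a = 973.1 m/s.
Total Δv = Δv₁ + Δv₂ = 2165 m/s.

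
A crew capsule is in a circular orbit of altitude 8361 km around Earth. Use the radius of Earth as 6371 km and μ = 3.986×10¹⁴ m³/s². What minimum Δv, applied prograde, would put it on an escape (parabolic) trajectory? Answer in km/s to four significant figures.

Δv ≈ 2.155 km/s

r = 6371 + 8361 = 14732 km = 1.4732×10⁷ m.
Circular speed v_c = √(μ/r) = 5202 m/s.
Escape speed v_esc = √(2μ/r) = √2 × v_c = 7356 m/s.
Δv = v_esc − v_c = 2155 m/s = 2.155 km/s.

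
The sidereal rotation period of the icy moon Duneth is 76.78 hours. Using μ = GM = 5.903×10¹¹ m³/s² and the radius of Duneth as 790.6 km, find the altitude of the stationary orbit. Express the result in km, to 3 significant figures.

T = 76.78 hours = 2.764×10⁵ s.
A synchronous orbit has period T, so by Kepler's third law a = (μT²/4π²)^(1/3).
μT²/4π² = 5.903×10¹¹ × (2.764×10⁵)² / 39.48 = 1.142×10²¹ m³.
a = 1.045×10⁷ m = 10454 km.
Altitude h = a − R = 10454 − 790.6 = 9663.1 km.

h_sync ≈ 9660 km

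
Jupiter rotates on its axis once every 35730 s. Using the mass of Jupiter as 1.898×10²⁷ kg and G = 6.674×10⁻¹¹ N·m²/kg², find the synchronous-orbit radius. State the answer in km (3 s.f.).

μ = GM = 6.674×10⁻¹¹ × 1.898×10²⁷ = 1.267×10¹⁷ m³/s².
A synchronous orbit has period T, so by Kepler's third law a = (μT²/4π²)^(1/3).
μT²/4π² = 1.267×10¹⁷ × (3.573×10⁴)² / 39.48 = 4.096×10²⁴ m³.
a = 1.600×10⁸ m = 1.6000×10⁵ km.

r_sync ≈ 1.60×10⁵ km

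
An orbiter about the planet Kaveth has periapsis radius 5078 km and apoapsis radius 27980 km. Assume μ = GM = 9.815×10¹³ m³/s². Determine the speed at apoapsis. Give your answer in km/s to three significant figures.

v ≈ 1.04 km/s

Semi-major axis a = (r_p + r_a)/2 = 16529 km = 1.653×10⁷ m.
Vis-viva: v² = μ(2/r − 1/a) = 9.815×10¹³ × (7.148×10⁻⁸ − 6.050×10⁻⁸) = 1.078×10⁶ m²/s².
v = 1038 m/s = 1.038 km/s.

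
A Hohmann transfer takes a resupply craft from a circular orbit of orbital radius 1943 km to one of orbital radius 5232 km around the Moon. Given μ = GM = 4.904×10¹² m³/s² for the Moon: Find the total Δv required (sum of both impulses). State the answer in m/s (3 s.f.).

Δv_total ≈ 586 m/s

r₁ = 1943 km = 1.943×10⁶ m.
r₂ = 5232 km = 5.232×10⁶ m.
Transfer ellipse a_t = (r₁ + r₂)/2 = 3.588×10⁶ m.
At r₁: circular v_c1 = √(μ/r₁) = 1589 m/s; transfer-perilune v_p = √[μ(2/r₁ − 1/a_t)] = 1919 m/s.
Δv₁ = v_p − v_c1 = 329.9 m/s.
At r₂: circular v_c2 = √(μ/r₂) = 968.1 m/s; transfer-apolune v_a = √[μ(2/r₂ − 1/a_t)] = 712.5 m/s.
Δv₂ = v_c2 − v_a = 255.7 m/s.
Total Δv = Δv₁ + Δv₂ = 585.5 m/s.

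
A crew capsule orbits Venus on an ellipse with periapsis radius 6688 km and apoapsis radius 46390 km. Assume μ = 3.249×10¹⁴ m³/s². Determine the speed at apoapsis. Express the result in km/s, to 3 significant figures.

Semi-major axis a = (r_p + r_a)/2 = 26539 km = 2.654×10⁷ m.
Vis-viva: v² = μ(2/r − 1/a) = 3.249×10¹⁴ × (4.311×10⁻⁸ − 3.768×10⁻⁸) = 1.765×10⁶ m²/s².
v = 1329 m/s = 1.329 km/s.

v ≈ 1.33 km/s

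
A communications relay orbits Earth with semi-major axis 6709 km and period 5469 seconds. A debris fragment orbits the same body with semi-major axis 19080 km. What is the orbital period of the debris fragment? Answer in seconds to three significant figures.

T₂ ≈ 26200 seconds

Kepler's third law: T² ∝ a³, so T₂ = T₁ (a₂/a₁)^(3/2).
a₂/a₁ = 2.844, (a₂/a₁)^(3/2) = 4.796.
T₂ = 5469 × 4.796 = 26230 seconds.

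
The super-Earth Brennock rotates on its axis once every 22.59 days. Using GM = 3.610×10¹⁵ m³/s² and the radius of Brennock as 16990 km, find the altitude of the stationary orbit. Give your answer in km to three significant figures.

T = 22.59 days = 1.952×10⁶ s.
A synchronous orbit has period T, so by Kepler's third law a = (μT²/4π²)^(1/3).
μT²/4π² = 3.610×10¹⁵ × (1.952×10⁶)² / 39.48 = 3.483×10²⁶ m³.
a = 7.036×10⁸ m = 7.0362×10⁵ km.
Altitude h = a − R = 7.0362×10⁵ − 16990 = 6.8663×10⁵ km.

h_sync ≈ 6.87×10⁵ km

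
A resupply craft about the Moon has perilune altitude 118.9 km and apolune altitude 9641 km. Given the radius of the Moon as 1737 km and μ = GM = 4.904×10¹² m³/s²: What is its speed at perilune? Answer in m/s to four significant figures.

r_p = 1737 + 118.9 = 1855.9 km = 1.8559×10⁶ m.
r_a = 1737 + 9641 = 11378 km = 1.1378×10⁷ m.
Semi-major axis a = (r_p + r_a)/2 = 6616.9 km = 6.617×10⁶ m.
Vis-viva: v² = μ(2/r − 1/a) = 4.904×10¹² × (1.078×10⁻⁶ − 1.511×10⁻⁷) = 4.544×10⁶ m²/s².
v = 2132 m/s.

v ≈ 2132 m/s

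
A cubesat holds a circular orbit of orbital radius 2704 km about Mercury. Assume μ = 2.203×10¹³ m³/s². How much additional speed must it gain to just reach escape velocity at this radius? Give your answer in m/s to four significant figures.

Δv ≈ 1182 m/s

r = 2704 km = 2.704×10⁶ m.
Circular speed v_c = √(μ/r) = 2854 m/s.
Escape speed v_esc = √(2μ/r) = √2 × v_c = 4037 m/s.
Δv = v_esc − v_c = 1182 m/s.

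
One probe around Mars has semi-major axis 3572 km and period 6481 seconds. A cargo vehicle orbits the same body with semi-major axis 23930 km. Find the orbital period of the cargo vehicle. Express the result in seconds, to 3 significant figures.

T₂ ≈ 1.12×10⁵ seconds

Kepler's third law: T² ∝ a³, so T₂ = T₁ (a₂/a₁)^(3/2).
a₂/a₁ = 6.699, (a₂/a₁)^(3/2) = 17.34.
T₂ = 6481 × 17.34 = 1.124×10⁵ seconds.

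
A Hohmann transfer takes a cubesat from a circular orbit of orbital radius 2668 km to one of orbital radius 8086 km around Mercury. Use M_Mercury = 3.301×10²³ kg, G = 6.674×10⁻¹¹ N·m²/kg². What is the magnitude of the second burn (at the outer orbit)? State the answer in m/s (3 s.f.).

μ = GM = 6.674×10⁻¹¹ × 3.301×10²³ = 2.203×10¹³ m³/s².
r₁ = 2668 km = 2.668×10⁶ m.
r₂ = 8086 km = 8.086×10⁶ m.
Transfer ellipse a_t = (r₁ + r₂)/2 = 5.377×10⁶ m.
At r₁: circular v_c1 = √(μ/r₁) = 2874 m/s; transfer-periherm v_p = √[μ(2/r₁ − 1/a_t)] = 3524 m/s.
At r₂: circular v_c2 = √(μ/r₂) = 1651 m/s; transfer-apoherm v_a = √[μ(2/r₂ − 1/a_t)] = 1163 m/s.
Δv₂ = v_c2 − v_a = 487.9 m/s.

Δv ≈ 488 m/s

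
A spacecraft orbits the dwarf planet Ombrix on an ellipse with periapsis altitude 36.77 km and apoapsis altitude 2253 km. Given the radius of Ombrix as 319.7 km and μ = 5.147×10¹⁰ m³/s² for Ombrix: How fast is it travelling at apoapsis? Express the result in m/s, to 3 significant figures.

v ≈ 69.8 m/s

r_p = 319.7 + 36.77 = 356.47 km = 3.5647×10⁵ m.
r_a = 319.7 + 2253 = 2572.7 km = 2.5727×10⁶ m.
Semi-major axis a = (r_p + r_a)/2 = 1464.6 km = 1.465×10⁶ m.
Vis-viva: v² = μ(2/r − 1/a) = 5.147×10¹⁰ × (7.774×10⁻⁷ − 6.828×10⁻⁷) = 4.869×10³ m²/s².
v = 69.78 m/s.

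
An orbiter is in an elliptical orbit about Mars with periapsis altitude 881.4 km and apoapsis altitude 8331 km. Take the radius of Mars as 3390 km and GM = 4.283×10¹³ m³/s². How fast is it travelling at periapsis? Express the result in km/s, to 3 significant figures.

v ≈ 3.83 km/s

r_p = 3390 + 881.4 = 4271.4 km = 4.2714×10⁶ m.
r_a = 3390 + 8331 = 11721 km = 1.1721×10⁷ m.
Semi-major axis a = (r_p + r_a)/2 = 7996.2 km = 7.996×10⁶ m.
Vis-viva: v² = μ(2/r − 1/a) = 4.283×10¹³ × (4.682×10⁻⁷ − 1.251×10⁻⁷) = 1.470×10⁷ m²/s².
v = 3834 m/s = 3.834 km/s.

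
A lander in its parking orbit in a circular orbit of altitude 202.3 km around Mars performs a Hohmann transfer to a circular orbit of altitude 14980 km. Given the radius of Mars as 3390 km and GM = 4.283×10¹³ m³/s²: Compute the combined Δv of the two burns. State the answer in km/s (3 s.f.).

Δv_total ≈ 1.67 km/s

r₁ = 3390 + 202.3 = 3592.3 km = 3.5923×10⁶ m.
r₂ = 3390 + 14980 = 18370 km = 1.8370×10⁷ m.
Transfer ellipse a_t = (r₁ + r₂)/2 = 1.098×10⁷ m.
At r₁: circular v_c1 = √(μ/r₁) = 3453 m/s; transfer-periapsis v_p = √[μ(2/r₁ − 1/a_t)] = 4466 m/s.
Δv₁ = v_p − v_c1 = 1013 m/s.
At r₂: circular v_c2 = √(μ/r₂) = 1527 m/s; transfer-apoapsis v_a = √[μ(2/r₂ − 1/a_t)] = 873.3 m/s.
Δv₂ = v_c2 − v_a = 653.6 m/s.
Total Δv = Δv₁ + Δv₂ = 1667 m/s = 1.667 km/s.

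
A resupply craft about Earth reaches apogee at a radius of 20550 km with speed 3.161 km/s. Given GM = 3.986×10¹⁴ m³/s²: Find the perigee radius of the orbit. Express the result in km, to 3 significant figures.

r_a = 2.055×10⁷ m.
Specific energy ε = v²/2 − μ/r = -1.440×10⁷ J/kg, so a = −μ/(2ε) = 1.384×10⁷ m.
The apsides satisfy r_p + r_a = 2a, so the perigee radius is 2a − r_a = 7.129×10⁶ m = 7129.3 km.

perigee radius ≈ 7130 km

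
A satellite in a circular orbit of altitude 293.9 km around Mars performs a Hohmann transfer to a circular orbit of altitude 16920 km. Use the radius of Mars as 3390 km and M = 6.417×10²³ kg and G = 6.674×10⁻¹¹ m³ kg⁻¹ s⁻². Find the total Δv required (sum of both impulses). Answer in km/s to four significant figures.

μ = GM = 6.674×10⁻¹¹ × 6.417×10²³ = 4.283×10¹³ m³/s².
r₁ = 3390 + 293.9 = 3683.9 km = 3.6839×10⁶ m.
r₂ = 3390 + 16920 = 20310 km = 2.0310×10⁷ m.
Transfer ellipse a_t = (r₁ + r₂)/2 = 1.200×10⁷ m.
At r₁: circular v_c1 = √(μ/r₁) = 3410 m/s; transfer-periapsis v_p = √[μ(2/r₁ − 1/a_t)] = 4436 m/s.
Δv₁ = v_p − v_c1 = 1027 m/s.
At r₂: circular v_c2 = √(μ/r₂) = 1452 m/s; transfer-apoapsis v_a = √[μ(2/r₂ − 1/a_t)] = 804.7 m/s.
Δv₂ = v_c2 − v_a = 647.4 m/s.
Total Δv = Δv₁ + Δv₂ = 1674 m/s = 1.674 km/s.

Δv_total ≈ 1.674 km/s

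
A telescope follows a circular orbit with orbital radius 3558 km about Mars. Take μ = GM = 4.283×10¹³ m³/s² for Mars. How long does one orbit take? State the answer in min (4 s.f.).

r = 3558 km = 3.558×10⁶ m.
Kepler's third law: T = 2π√(r³/μ) = 2π√((3.558×10⁶)³ / 4.283×10¹³).
r³/μ = 1.052×10⁶ s², so T = 2π × 1.025×10³ = 6.443×10³ s.
Converting: 6.443×10³ s ÷ 60.00 = 107.4 min.

T ≈ 107.4 min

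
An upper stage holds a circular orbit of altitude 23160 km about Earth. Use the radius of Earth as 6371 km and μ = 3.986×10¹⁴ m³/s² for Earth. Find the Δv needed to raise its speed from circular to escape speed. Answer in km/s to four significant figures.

Δv ≈ 1.522 km/s

r = 6371 + 23160 = 29531 km = 2.9531×10⁷ m.
Circular speed v_c = √(μ/r) = 3674 m/s.
Escape speed v_esc = √(2μ/r) = √2 × v_c = 5196 m/s.
Δv = v_esc − v_c = 1522 m/s = 1.522 km/s.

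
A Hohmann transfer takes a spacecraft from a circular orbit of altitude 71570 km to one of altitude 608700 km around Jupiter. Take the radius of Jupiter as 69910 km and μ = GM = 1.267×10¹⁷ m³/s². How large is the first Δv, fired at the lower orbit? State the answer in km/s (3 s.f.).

r₁ = 69910 + 71570 = 141480 km = 1.4148×10⁸ m.
r₂ = 69910 + 608700 = 678610 km = 6.7861×10⁸ m.
Transfer ellipse a_t = (r₁ + r₂)/2 = 4.100×10⁸ m.
At r₁: circular v_c1 = √(μ/r₁) = 29930 m/s; transfer-perijove v_p = √[μ(2/r₁ − 1/a_t)] = 38500 m/s.
Δv₁ = v_p − v_c1 = 8572 m/s.
= 8.572 km/s.

Δv ≈ 8.57 km/s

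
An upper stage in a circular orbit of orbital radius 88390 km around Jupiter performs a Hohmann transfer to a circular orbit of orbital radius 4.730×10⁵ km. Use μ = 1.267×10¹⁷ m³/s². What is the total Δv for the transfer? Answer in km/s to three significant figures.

Δv_total ≈ 18.5 km/s

r₁ = 88390 km = 8.839×10⁷ m.
r₂ = 4.730×10⁵ km = 4.730×10⁸ m.
Transfer ellipse a_t = (r₁ + r₂)/2 = 2.807×10⁸ m.
At r₁: circular v_c1 = √(μ/r₁) = 37860 m/s; transfer-perijove v_p = √[μ(2/r₁ − 1/a_t)] = 49150 m/s.
Δv₁ = v_p − v_c1 = 11290 m/s.
At r₂: circular v_c2 = √(μ/r₂) = 16370 m/s; transfer-apojove v_a = √[μ(2/r₂ − 1/a_t)] = 9184 m/s.
Δv₂ = v_c2 − v_a = 7182 m/s.
Total Δv = Δv₁ + Δv₂ = 18470 m/s = 18.47 km/s.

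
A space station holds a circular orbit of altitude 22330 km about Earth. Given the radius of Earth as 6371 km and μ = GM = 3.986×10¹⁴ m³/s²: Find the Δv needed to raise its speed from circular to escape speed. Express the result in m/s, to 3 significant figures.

r = 6371 + 22330 = 28701 km = 2.8701×10⁷ m.
Circular speed v_c = √(μ/r) = 3727 m/s.
Escape speed v_esc = √(2μ/r) = √2 × v_c = 5270 m/s.
Δv = v_esc − v_c = 1544 m/s.

Δv ≈ 1540 m/s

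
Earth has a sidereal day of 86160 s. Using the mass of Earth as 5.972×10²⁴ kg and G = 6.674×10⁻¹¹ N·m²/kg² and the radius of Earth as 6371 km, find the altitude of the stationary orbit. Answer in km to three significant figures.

h_sync ≈ 35800 km

μ = GM = 6.674×10⁻¹¹ × 5.972×10²⁴ = 3.986×10¹⁴ m³/s².
A synchronous orbit has period T, so by Kepler's third law a = (μT²/4π²)^(1/3).
μT²/4π² = 3.986×10¹⁴ × (8.616×10⁴)² / 39.48 = 7.495×10²² m³.
a = 4.216×10⁷ m = 42162 km.
Altitude h = a − R = 42162 − 6371 = 35791 km.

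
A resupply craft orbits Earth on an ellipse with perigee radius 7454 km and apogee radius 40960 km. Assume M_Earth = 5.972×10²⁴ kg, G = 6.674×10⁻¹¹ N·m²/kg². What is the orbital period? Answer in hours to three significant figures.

T ≈ 10.4 hours

μ = GM = 6.674×10⁻¹¹ × 5.972×10²⁴ = 3.986×10¹⁴ m³/s².
Semi-major axis a = (r_p + r_a)/2 = (7454.0 + 40960)/2 = 24207 km = 2.421×10⁷ m.
By Kepler's third law T = 2π√(a³/μ) = 2π × 5.966×10³ = 3.748×10⁴ s.
= 10.41 hours.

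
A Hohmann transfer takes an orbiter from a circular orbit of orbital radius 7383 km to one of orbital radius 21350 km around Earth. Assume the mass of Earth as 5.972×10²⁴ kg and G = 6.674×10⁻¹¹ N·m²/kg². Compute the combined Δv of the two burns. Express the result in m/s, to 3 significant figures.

Δv_total ≈ 2830 m/s

μ = GM = 6.674×10⁻¹¹ × 5.972×10²⁴ = 3.986×10¹⁴ m³/s².
r₁ = 7383 km = 7.383×10⁶ m.
r₂ = 21350 km = 2.135×10⁷ m.
Transfer ellipse a_t = (r₁ + r₂)/2 = 1.437×10⁷ m.
At r₁: circular v_c1 = √(μ/r₁) = 7347 m/s; transfer-perigee v_p = √[μ(2/r₁ − 1/a_t)] = 8957 m/s.
Δv₁ = v_p − v_c1 = 1609 m/s.
At r₂: circular v_c2 = √(μ/r₂) = 4321 m/s; transfer-apogee v_a = √[μ(2/r₂ − 1/a_t)] = 3097 m/s.
Δv₂ = v_c2 − v_a = 1223 m/s.
Total Δv = Δv₁ + Δv₂ = 2833 m/s.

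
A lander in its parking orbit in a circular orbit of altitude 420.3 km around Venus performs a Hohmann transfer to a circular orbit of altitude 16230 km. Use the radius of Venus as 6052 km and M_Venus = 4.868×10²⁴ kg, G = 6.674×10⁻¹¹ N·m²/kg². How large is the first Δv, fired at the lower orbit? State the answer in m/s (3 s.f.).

μ = GM = 6.674×10⁻¹¹ × 4.868×10²⁴ = 3.249×10¹⁴ m³/s².
r₁ = 6052 + 420.3 = 6472.3 km = 6.4723×10⁶ m.
r₂ = 6052 + 16230 = 22282 km = 2.2282×10⁷ m.
Transfer ellipse a_t = (r₁ + r₂)/2 = 1.438×10⁷ m.
At r₁: circular v_c1 = √(μ/r₁) = 7085 m/s; transfer-periapsis v_p = √[μ(2/r₁ − 1/a_t)] = 8820 m/s.
Δv₁ = v_p − v_c1 = 1735 m/s.

Δv ≈ 1740 m/s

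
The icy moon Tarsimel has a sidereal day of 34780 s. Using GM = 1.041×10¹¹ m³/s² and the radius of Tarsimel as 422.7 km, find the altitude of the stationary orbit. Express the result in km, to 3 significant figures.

h_sync ≈ 1050 km

A synchronous orbit has period T, so by Kepler's third law a = (μT²/4π²)^(1/3).
μT²/4π² = 1.041×10¹¹ × (3.478×10⁴)² / 39.48 = 3.190×10¹⁸ m³.
a = 1.472×10⁶ m = 1472.0 km.
Altitude h = a − R = 1472.0 − 422.7 = 1049.3 km.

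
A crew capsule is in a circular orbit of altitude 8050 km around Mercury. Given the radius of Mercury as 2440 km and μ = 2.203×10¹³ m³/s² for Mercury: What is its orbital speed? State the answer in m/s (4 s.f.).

r = 2440 + 8050 = 10490 km = 1.0490×10⁷ m.
For a circular orbit v = √(μ/r) = √(2.203×10¹³ / 1.049×10⁷) = √(2.100×10⁶) = 1449 m/s.

v ≈ 1449 m/s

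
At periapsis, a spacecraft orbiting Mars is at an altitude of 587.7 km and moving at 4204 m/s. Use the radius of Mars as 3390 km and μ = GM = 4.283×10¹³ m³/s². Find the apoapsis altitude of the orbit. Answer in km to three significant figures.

apoapsis altitude ≈ 14800 km

r_p = 3390 + 587.7 = 3977.7 km = 3.978×10⁶ m.
Specific energy ε = v²/2 − μ/r = -1.931×10⁶ J/kg, so a = −μ/(2ε) = 1.109×10⁷ m.
The apsides satisfy r_p + r_a = 2a, so the apoapsis radius is 2a − r_p = 1.821×10⁷ m = 18206 km.
Apoapsis altitude = 18206 − 3390 = 14816 km.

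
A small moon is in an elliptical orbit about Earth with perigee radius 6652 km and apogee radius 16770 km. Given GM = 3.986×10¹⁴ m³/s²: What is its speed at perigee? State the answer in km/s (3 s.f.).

Semi-major axis a = (r_p + r_a)/2 = 11711 km = 1.171×10⁷ m.
Vis-viva: v² = μ(2/r − 1/a) = 3.986×10¹⁴ × (3.007×10⁻⁷ − 8.539×10⁻⁸) = 8.581×10⁷ m²/s².
v = 9263 m/s = 9.263 km/s.

v ≈ 9.26 km/s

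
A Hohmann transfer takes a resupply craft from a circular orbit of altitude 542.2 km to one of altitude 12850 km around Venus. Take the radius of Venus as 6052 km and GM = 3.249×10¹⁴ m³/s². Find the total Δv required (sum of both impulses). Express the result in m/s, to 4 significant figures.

r₁ = 6052 + 542.2 = 6594.2 km = 6.5942×10⁶ m.
r₂ = 6052 + 12850 = 18902 km = 1.8902×10⁷ m.
Transfer ellipse a_t = (r₁ + r₂)/2 = 1.275×10⁷ m.
At r₁: circular v_c1 = √(μ/r₁) = 7019 m/s; transfer-periapsis v_p = √[μ(2/r₁ − 1/a_t)] = 8547 m/s.
Δv₁ = v_p − v_c1 = 1528 m/s.
At r₂: circular v_c2 = √(μ/r₂) = 4146 m/s; transfer-apoapsis v_a = √[μ(2/r₂ − 1/a_t)] = 2982 m/s.
Δv₂ = v_c2 − v_a = 1164 m/s.
Total Δv = Δv₁ + Δv₂ = 2692 m/s.

Δv_total ≈ 2692 m/s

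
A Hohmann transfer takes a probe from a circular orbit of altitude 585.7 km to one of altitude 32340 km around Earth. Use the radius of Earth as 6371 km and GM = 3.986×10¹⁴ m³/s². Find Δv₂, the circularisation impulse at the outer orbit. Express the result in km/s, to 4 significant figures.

r₁ = 6371 + 585.7 = 6956.7 km = 6.9567×10⁶ m.
r₂ = 6371 + 32340 = 38711 km = 3.8711×10⁷ m.
Transfer ellipse a_t = (r₁ + r₂)/2 = 2.283×10⁷ m.
At r₁: circular v_c1 = √(μ/r₁) = 7569 m/s; transfer-perigee v_p = √[μ(2/r₁ − 1/a_t)] = 9856 m/s.
At r₂: circular v_c2 = √(μ/r₂) = 3209 m/s; transfer-apogee v_a = √[μ(2/r₂ − 1/a_t)] = 1771 m/s.
Δv₂ = v_c2 − v_a = 1438 m/s.
= 1.438 km/s.

Δv ≈ 1.438 km/s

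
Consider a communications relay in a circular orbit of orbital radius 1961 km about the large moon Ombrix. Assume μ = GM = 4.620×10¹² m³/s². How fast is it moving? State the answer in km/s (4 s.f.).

v ≈ 1.535 km/s

r = 1961 km = 1.961×10⁶ m.
For a circular orbit v = √(μ/r) = √(4.620×10¹² / 1.961×10⁶) = √(2.356×10⁶) = 1535 m/s.
That is 1.535 km/s.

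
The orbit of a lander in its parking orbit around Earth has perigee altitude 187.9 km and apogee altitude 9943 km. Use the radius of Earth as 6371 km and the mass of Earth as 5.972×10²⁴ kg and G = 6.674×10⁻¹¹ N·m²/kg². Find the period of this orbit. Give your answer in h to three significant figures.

T ≈ 3.38 h

μ = GM = 6.674×10⁻¹¹ × 5.972×10²⁴ = 3.986×10¹⁴ m³/s².
r_p = 6371 + 187.9 = 6558.9 km = 6.5589×10⁶ m.
r_a = 6371 + 9943 = 16314 km = 1.6314×10⁷ m.
Semi-major axis a = (r_p + r_a)/2 = (6558.9 + 16314)/2 = 11436 km = 1.144×10⁷ m.
By Kepler's third law T = 2π√(a³/μ) = 2π × 1.937×10³ = 1.217×10⁴ s.
= 3.381 h.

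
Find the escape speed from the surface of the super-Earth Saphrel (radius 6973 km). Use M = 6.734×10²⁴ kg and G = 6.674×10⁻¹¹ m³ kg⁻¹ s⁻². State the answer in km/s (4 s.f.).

v_esc ≈ 11.35 km/s

μ = GM = 6.674×10⁻¹¹ × 6.734×10²⁴ = 4.494×10¹⁴ m³/s².
r = R = 6.973×10⁶ m.
Escape speed v_esc = √(2μ/r) = √(2 × 4.494×10¹⁴ / 6.973×10⁶) = √(1.289×10⁸) = 11350 m/s.
= 11.35 km/s.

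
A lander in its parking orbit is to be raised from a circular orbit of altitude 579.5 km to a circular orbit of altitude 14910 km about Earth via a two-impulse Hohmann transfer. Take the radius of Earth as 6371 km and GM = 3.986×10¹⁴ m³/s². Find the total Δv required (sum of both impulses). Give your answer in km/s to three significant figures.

r₁ = 6371 + 579.5 = 6950.5 km = 6.9505×10⁶ m.
r₂ = 6371 + 14910 = 21281 km = 2.1281×10⁷ m.
Transfer ellipse a_t = (r₁ + r₂)/2 = 1.412×10⁷ m.
At r₁: circular v_c1 = √(μ/r₁) = 7573 m/s; transfer-perigee v_p = √[μ(2/r₁ − 1/a_t)] = 9298 m/s.
Δv₁ = v_p − v_c1 = 1725 m/s.
At r₂: circular v_c2 = √(μ/r₂) = 4328 m/s; transfer-apogee v_a = √[μ(2/r₂ − 1/a_t)] = 3037 m/s.
Δv₂ = v_c2 − v_a = 1291 m/s.
Total Δv = Δv₁ + Δv₂ = 3016 m/s = 3.016 km/s.

Δv_total ≈ 3.02 km/s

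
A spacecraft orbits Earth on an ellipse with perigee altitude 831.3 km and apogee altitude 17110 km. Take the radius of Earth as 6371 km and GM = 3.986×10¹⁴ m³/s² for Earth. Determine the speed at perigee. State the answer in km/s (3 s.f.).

v ≈ 9.20 km/s

r_p = 6371 + 831.3 = 7202.3 km = 7.2023×10⁶ m.
r_a = 6371 + 17110 = 23481 km = 2.3481×10⁷ m.
Semi-major axis a = (r_p + r_a)/2 = 15342 km = 1.534×10⁷ m.
Vis-viva: v² = μ(2/r − 1/a) = 3.986×10¹⁴ × (2.777×10⁻⁷ − 6.518×10⁻⁸) = 8.471×10⁷ m²/s².
v = 9204 m/s = 9.204 km/s.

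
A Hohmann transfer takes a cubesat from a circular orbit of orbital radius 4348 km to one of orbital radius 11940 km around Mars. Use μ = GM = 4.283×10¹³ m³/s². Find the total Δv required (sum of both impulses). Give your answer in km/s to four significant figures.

Δv_total ≈ 1.172 km/s

r₁ = 4348 km = 4.348×10⁶ m.
r₂ = 11940 km = 1.194×10⁷ m.
Transfer ellipse a_t = (r₁ + r₂)/2 = 8.144×10⁶ m.
At r₁: circular v_c1 = √(μ/r₁) = 3139 m/s; transfer-periapsis v_p = √[μ(2/r₁ − 1/a_t)] = 3800 m/s.
Δv₁ = v_p − v_c1 = 661.7 m/s.
At r₂: circular v_c2 = √(μ/r₂) = 1894 m/s; transfer-apoapsis v_a = √[μ(2/r₂ − 1/a_t)] = 1384 m/s.
Δv₂ = v_c2 − v_a = 510.1 m/s.
Total Δv = Δv₁ + Δv₂ = 1172 m/s = 1.172 km/s.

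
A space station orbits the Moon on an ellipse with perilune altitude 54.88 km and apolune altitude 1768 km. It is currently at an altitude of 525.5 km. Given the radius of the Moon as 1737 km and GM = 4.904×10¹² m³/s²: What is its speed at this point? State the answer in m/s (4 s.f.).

r_p = 1737 + 54.88 = 1791.9 km = 1.7919×10⁶ m.
r_a = 1737 + 1768 = 3505.0 km = 3.5050×10⁶ m.
r = 1737 + 525.5 = 2262.5 km = 2.262×10⁶ m.
Semi-major axis a = (r_p + r_a)/2 = 2648.4 km = 2.648×10⁶ m.
Vis-viva: v² = μ(2/r − 1/a) = 4.904×10¹² × (8.840×10⁻⁷ − 3.776×10⁻⁷) = 2.483×10⁶ m²/s².
v = 1576 m/s.

v ≈ 1576 m/s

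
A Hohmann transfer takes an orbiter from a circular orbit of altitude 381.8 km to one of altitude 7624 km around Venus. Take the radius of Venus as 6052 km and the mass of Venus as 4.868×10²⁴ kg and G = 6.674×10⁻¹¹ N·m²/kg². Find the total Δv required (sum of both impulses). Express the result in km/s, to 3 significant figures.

μ = GM = 6.674×10⁻¹¹ × 4.868×10²⁴ = 3.249×10¹⁴ m³/s².
r₁ = 6052 + 381.8 = 6433.8 km = 6.4338×10⁶ m.
r₂ = 6052 + 7624 = 13676 km = 1.3676×10⁷ m.
Transfer ellipse a_t = (r₁ + r₂)/2 = 1.005×10⁷ m.
At r₁: circular v_c1 = √(μ/r₁) = 7106 m/s; transfer-periapsis v_p = √[μ(2/r₁ − 1/a_t)] = 8288 m/s.
Δv₁ = v_p − v_c1 = 1181 m/s.
At r₂: circular v_c2 = √(μ/r₂) = 4874 m/s; transfer-apoapsis v_a = √[μ(2/r₂ − 1/a_t)] = 3899 m/s.
Δv₂ = v_c2 − v_a = 975.2 m/s.
Total Δv = Δv₁ + Δv₂ = 2157 m/s = 2.157 km/s.

Δv_total ≈ 2.16 km/s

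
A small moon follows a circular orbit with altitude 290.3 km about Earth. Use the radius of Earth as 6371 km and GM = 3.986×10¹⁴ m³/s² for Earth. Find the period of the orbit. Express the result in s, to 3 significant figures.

r = 6371 + 290.3 = 6661.3 km = 6.6613×10⁶ m.
Kepler's third law: T = 2π√(r³/μ) = 2π√((6.661×10⁶)³ / 3.986×10¹⁴).
r³/μ = 7.415×10⁵ s², so T = 2π × 8.611×10² = 5.411×10³ s.

T ≈ 5410 s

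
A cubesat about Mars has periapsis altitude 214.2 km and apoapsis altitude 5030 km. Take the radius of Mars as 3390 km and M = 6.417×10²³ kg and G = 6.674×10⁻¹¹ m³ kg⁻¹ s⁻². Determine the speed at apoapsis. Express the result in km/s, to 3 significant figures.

μ = GM = 6.674×10⁻¹¹ × 6.417×10²³ = 4.283×10¹³ m³/s².
r_p = 3390 + 214.2 = 3604.2 km = 3.6042×10⁶ m.
r_a = 3390 + 5030 = 8420.0 km = 8.4200×10⁶ m.
Semi-major axis a = (r_p + r_a)/2 = 6012.1 km = 6.012×10⁶ m.
Vis-viva: v² = μ(2/r − 1/a) = 4.283×10¹³ × (2.375×10⁻⁷ − 1.663×10⁻⁷) = 3.049×10⁶ m²/s².
v = 1746 m/s = 1.746 km/s.

v ≈ 1.75 km/s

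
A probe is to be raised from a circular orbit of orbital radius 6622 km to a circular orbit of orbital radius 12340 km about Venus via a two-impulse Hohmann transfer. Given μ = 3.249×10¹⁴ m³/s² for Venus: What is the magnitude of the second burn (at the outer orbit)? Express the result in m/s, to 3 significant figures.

Δv ≈ 843 m/s

r₁ = 6622 km = 6.622×10⁶ m.
r₂ = 12340 km = 1.234×10⁷ m.
Transfer ellipse a_t = (r₁ + r₂)/2 = 9.481×10⁶ m.
At r₁: circular v_c1 = √(μ/r₁) = 7005 m/s; transfer-periapsis v_p = √[μ(2/r₁ − 1/a_t)] = 7991 m/s.
At r₂: circular v_c2 = √(μ/r₂) = 5131 m/s; transfer-apoapsis v_a = √[μ(2/r₂ − 1/a_t)] = 4288 m/s.
Δv₂ = v_c2 − v_a = 842.9 m/s.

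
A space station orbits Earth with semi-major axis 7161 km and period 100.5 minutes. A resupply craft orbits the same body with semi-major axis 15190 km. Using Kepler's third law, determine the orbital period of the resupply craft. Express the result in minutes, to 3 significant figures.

Kepler's third law: T² ∝ a³, so T₂ = T₁ (a₂/a₁)^(3/2).
a₂/a₁ = 2.121, (a₂/a₁)^(3/2) = 3.089.
T₂ = 100.5 × 3.089 = 310.5 minutes.

T₂ ≈ 310 minutes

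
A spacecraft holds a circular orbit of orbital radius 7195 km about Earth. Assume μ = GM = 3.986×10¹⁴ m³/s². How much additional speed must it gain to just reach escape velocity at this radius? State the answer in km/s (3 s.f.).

r = 7195 km = 7.195×10⁶ m.
Circular speed v_c = √(μ/r) = 7443 m/s.
Escape speed v_esc = √(2μ/r) = √2 × v_c = 10530 m/s.
Δv = v_esc − v_c = 3083 m/s = 3.083 km/s.

Δv ≈ 3.08 km/s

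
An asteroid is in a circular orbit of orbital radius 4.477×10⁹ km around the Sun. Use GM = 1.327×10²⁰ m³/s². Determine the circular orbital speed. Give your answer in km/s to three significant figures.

v ≈ 5.44 km/s

r = 4.477×10⁹ km = 4.477×10¹² m.
For a circular orbit v = √(μ/r) = √(1.327×10²⁰ / 4.477×10¹²) = √(2.964×10⁷) = 5444 m/s.
That is 5.444 km/s.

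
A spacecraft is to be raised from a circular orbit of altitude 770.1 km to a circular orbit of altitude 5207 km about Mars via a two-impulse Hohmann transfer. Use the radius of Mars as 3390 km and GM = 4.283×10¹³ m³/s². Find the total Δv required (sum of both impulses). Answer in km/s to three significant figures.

Δv_total ≈ 0.946 km/s

r₁ = 3390 + 770.1 = 4160.1 km = 4.1601×10⁶ m.
r₂ = 3390 + 5207 = 8597.0 km = 8.5970×10⁶ m.
Transfer ellipse a_t = (r₁ + r₂)/2 = 6.379×10⁶ m.
At r₁: circular v_c1 = √(μ/r₁) = 3209 m/s; transfer-periapsis v_p = √[μ(2/r₁ − 1/a_t)] = 3725 m/s.
Δv₁ = v_p − v_c1 = 516.4 m/s.
At r₂: circular v_c2 = √(μ/r₂) = 2232 m/s; transfer-apoapsis v_a = √[μ(2/r₂ − 1/a_t)] = 1803 m/s.
Δv₂ = v_c2 − v_a = 429.5 m/s.
Total Δv = Δv₁ + Δv₂ = 945.9 m/s = 0.9459 km/s.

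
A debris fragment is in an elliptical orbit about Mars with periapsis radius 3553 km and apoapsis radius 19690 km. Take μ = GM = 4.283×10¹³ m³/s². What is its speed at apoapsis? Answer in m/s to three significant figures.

v ≈ 815 m/s

Semi-major axis a = (r_p + r_a)/2 = 11622 km = 1.162×10⁷ m.
Vis-viva: v² = μ(2/r − 1/a) = 4.283×10¹³ × (1.016×10⁻⁷ − 8.605×10⁻⁸) = 6.650×10⁵ m²/s².
v = 815.5 m/s.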